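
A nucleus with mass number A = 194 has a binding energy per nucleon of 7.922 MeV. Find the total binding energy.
B.E. = 7.922 × 194 = 1537 MeV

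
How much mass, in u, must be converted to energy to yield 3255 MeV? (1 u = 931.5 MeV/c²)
m = E/c² = 3.494 u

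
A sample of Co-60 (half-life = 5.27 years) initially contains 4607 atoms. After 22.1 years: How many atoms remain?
N = N₀(1/2)^(t/t½) = 251.8 atoms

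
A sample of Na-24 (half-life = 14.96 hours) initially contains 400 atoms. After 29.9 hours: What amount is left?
N = N₀(1/2)^(t/t½) = 100.1 atoms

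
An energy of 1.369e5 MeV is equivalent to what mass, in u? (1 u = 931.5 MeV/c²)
m = E/c² = 147 u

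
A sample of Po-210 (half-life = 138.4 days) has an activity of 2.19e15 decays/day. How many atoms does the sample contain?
N = A/λ = 4.373e17 atoms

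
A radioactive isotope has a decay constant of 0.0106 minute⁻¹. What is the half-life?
t½ = ln(2)/λ = 65.39 minutes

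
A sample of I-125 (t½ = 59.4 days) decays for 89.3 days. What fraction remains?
N/N₀ = (1/2)^(t/t½) = 0.3527 = 35.3%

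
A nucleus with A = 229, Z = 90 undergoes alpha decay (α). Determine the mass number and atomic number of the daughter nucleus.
Daughter: A = 225, Z = 88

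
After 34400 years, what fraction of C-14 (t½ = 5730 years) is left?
N/N₀ = (1/2)^(t/t½) = 0.01559 = 1.56%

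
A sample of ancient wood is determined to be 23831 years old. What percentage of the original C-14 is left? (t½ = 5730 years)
N/N₀ = (1/2)^(t/t½) = 0.05598 = 5.6%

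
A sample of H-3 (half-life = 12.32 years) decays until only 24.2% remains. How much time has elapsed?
t = t½ × log₂(N₀/N) = 25.22 years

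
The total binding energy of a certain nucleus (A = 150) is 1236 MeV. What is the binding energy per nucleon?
B.E./A = 1236/150 = 8.24 MeV/nucleon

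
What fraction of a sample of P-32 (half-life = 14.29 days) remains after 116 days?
N/N₀ = (1/2)^(t/t½) = 0.003601 = 0.36%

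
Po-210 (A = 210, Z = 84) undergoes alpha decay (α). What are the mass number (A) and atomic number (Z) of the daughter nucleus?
Daughter: A = 206, Z = 82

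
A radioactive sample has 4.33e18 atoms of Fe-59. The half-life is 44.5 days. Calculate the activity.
A = λN = 6.745e16 decays/day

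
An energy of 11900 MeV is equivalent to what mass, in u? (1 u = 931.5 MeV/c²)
m = E/c² = 12.78 u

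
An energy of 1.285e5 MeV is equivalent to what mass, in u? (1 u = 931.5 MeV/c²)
m = E/c² = 137.9 u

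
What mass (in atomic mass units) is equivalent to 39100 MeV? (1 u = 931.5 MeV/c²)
m = E/c² = 41.98 u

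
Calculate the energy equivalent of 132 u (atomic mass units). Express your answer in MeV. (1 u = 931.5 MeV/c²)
E = mc² = 1.23e5 MeV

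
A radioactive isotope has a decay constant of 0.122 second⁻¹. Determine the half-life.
t½ = ln(2)/λ = 5.682 seconds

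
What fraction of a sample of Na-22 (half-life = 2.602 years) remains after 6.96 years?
N/N₀ = (1/2)^(t/t½) = 0.1566 = 15.7%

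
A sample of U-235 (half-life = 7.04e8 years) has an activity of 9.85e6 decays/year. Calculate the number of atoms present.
N = A/λ = 1e16 atoms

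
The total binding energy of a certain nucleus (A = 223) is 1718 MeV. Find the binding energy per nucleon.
B.E./A = 1718/223 = 7.704 MeV/nucleon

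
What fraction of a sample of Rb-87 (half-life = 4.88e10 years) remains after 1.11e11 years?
N/N₀ = (1/2)^(t/t½) = 0.2067 = 20.7%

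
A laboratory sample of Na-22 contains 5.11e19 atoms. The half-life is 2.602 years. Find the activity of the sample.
A = λN = 1.361e19 decays/year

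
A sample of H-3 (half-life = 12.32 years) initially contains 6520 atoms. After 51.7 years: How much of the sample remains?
N = N₀(1/2)^(t/t½) = 355.6 atoms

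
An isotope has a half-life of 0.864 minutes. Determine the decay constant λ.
λ = ln(2)/t½ = 0.8023 minute⁻¹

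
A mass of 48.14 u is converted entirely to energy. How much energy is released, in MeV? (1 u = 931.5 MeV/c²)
E = mc² = 44840 MeV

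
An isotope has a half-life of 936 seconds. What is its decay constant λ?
λ = ln(2)/t½ = 7.405e-4 second⁻¹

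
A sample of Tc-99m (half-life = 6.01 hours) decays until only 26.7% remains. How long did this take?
t = t½ × log₂(N₀/N) = 11.45 hours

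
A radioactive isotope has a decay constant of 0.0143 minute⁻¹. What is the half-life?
t½ = ln(2)/λ = 48.47 minutes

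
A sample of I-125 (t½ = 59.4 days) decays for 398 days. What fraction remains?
N/N₀ = (1/2)^(t/t½) = 0.009616 = 0.962%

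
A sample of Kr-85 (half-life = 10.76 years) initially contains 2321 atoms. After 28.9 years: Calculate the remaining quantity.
N = N₀(1/2)^(t/t½) = 360.7 atoms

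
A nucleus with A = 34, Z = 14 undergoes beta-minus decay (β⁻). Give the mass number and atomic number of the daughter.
Daughter: A = 34, Z = 15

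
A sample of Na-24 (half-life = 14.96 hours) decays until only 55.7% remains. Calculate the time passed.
t = t½ × log₂(N₀/N) = 12.63 hours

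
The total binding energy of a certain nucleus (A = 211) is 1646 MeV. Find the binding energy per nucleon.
B.E./A = 1646/211 = 7.801 MeV/nucleon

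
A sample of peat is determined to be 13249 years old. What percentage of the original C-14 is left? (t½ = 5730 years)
N/N₀ = (1/2)^(t/t½) = 0.2014 = 20.1%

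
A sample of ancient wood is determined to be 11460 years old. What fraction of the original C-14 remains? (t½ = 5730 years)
N/N₀ = (1/2)^(t/t½) = 0.25 = 25%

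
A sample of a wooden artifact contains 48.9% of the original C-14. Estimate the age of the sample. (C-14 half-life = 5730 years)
Age = t½ × log₂(1/ratio) = 5914 years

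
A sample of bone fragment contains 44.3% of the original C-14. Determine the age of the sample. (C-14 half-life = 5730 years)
Age = t½ × log₂(1/ratio) = 6731 years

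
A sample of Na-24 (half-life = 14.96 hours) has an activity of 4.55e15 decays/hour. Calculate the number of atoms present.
N = A/λ = 9.82e16 atoms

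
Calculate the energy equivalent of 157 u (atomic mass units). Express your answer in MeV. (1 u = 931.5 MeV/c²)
E = mc² = 1.462e5 MeV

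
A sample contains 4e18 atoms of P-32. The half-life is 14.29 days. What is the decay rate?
A = λN = 1.94e17 decays/day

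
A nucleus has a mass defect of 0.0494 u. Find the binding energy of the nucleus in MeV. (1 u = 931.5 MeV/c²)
B.E. = Δm × 931.5 = 46.02 MeV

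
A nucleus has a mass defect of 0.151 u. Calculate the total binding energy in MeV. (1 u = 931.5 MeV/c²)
B.E. = Δm × 931.5 = 140.7 MeV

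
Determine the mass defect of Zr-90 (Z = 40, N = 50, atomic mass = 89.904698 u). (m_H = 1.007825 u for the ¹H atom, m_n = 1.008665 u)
Δm = Z·m_H + N·m_n − M = 0.8416 u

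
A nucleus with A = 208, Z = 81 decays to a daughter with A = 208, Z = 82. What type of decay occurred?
ΔA = 0, ΔZ = +1 ⇒ beta-minus decay (β⁻)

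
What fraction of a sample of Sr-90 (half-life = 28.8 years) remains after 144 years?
N/N₀ = (1/2)^(t/t½) = 0.03125 = 3.12%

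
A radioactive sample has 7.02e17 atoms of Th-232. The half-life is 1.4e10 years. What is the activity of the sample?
A = λN = 3.476e7 decays/year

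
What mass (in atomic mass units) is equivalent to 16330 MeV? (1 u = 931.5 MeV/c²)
m = E/c² = 17.53 u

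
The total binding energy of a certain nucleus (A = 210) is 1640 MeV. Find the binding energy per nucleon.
B.E./A = 1640/210 = 7.81 MeV/nucleon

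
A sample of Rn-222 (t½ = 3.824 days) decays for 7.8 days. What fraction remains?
N/N₀ = (1/2)^(t/t½) = 0.2432 = 24.3%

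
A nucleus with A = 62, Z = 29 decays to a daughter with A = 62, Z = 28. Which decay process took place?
ΔA = 0, ΔZ = -1 ⇒ beta-plus decay (β⁺) or electron capture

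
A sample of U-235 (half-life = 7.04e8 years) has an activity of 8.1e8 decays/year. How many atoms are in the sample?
N = A/λ = 8.227e17 atoms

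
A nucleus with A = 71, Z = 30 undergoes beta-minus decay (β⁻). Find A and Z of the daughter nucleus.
Daughter: A = 71, Z = 31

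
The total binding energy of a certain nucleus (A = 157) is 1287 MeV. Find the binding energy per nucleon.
B.E./A = 1287/157 = 8.197 MeV/nucleon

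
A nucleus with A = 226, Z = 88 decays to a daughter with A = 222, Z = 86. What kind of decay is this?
ΔA = -4, ΔZ = -2 ⇒ alpha decay (α)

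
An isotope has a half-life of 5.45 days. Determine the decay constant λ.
λ = ln(2)/t½ = 0.1272 day⁻¹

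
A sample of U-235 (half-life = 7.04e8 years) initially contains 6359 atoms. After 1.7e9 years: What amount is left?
N = N₀(1/2)^(t/t½) = 1193 atoms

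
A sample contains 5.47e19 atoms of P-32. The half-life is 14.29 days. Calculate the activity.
A = λN = 2.653e18 decays/day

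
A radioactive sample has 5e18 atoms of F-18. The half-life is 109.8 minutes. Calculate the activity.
A = λN = 3.156e16 decays/minute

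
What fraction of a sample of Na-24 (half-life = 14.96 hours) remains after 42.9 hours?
N/N₀ = (1/2)^(t/t½) = 0.137 = 13.7%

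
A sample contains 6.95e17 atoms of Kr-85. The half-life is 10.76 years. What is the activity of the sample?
A = λN = 4.477e16 decays/year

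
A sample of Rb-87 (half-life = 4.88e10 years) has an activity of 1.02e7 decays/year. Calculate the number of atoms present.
N = A/λ = 7.181e17 atoms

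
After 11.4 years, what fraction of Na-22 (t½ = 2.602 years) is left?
N/N₀ = (1/2)^(t/t½) = 0.04799 = 4.8%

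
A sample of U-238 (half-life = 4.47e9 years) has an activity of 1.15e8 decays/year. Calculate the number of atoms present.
N = A/λ = 7.416e17 atoms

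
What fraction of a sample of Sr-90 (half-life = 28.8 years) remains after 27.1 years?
N/N₀ = (1/2)^(t/t½) = 0.5209 = 52.1%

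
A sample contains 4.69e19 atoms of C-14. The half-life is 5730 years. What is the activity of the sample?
A = λN = 5.673e15 decays/year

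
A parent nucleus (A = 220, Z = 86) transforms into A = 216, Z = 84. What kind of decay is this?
ΔA = -4, ΔZ = -2 ⇒ alpha decay (α)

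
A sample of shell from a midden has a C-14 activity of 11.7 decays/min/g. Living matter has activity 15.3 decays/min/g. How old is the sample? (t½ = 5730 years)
Age = t½ × log₂(A₀/A) = 2218 years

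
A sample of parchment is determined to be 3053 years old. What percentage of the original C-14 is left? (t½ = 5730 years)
N/N₀ = (1/2)^(t/t½) = 0.6912 = 69.1%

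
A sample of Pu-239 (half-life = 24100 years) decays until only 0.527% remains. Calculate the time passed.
t = t½ × log₂(N₀/N) = 1.824e5 years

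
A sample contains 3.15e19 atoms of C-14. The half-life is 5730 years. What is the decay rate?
A = λN = 3.81e15 decays/year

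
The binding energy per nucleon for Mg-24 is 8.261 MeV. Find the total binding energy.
B.E. = 8.261 × 24 = 198.3 MeV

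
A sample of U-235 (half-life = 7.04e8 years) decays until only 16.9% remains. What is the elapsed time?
t = t½ × log₂(N₀/N) = 1.806e9 years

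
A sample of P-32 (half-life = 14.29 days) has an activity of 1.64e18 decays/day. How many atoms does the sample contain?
N = A/λ = 3.381e19 atoms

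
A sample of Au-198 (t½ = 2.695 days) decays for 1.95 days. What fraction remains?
N/N₀ = (1/2)^(t/t½) = 0.6056 = 60.6%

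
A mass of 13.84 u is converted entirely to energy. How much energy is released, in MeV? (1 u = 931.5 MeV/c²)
E = mc² = 12890 MeV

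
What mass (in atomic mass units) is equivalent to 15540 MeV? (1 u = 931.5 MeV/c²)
m = E/c² = 16.68 u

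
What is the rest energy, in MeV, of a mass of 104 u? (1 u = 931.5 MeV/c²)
E = mc² = 96880 MeV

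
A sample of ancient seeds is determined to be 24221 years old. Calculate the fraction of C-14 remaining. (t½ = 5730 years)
N/N₀ = (1/2)^(t/t½) = 0.0534 = 5.34%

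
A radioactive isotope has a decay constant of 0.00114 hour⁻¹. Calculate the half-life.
t½ = ln(2)/λ = 608 hours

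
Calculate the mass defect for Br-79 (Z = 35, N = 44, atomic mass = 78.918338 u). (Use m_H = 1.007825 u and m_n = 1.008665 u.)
Δm = Z·m_H + N·m_n − M = 0.7368 u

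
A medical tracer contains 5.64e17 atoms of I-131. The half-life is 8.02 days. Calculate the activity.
A = λN = 4.875e16 decays/day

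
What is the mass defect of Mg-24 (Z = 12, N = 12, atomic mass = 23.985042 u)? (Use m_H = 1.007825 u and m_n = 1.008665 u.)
Δm = Z·m_H + N·m_n − M = 0.2128 u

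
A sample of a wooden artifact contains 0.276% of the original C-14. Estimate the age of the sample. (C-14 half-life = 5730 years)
Age = t½ × log₂(1/ratio) = 48710 years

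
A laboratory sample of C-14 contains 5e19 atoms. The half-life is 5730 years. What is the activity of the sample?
A = λN = 6.048e15 decays/year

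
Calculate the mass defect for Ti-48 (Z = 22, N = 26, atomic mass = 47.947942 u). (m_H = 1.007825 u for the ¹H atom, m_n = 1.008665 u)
Δm = Z·m_H + N·m_n − M = 0.4495 u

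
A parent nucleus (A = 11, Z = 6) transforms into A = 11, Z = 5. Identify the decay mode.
ΔA = 0, ΔZ = -1 ⇒ beta-plus decay (β⁺) or electron capture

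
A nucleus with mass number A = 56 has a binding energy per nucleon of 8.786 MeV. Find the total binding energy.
B.E. = 8.786 × 56 = 492 MeV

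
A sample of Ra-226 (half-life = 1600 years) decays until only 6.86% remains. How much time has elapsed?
t = t½ × log₂(N₀/N) = 6185 years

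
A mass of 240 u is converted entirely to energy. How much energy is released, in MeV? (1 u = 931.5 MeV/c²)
E = mc² = 2.236e5 MeV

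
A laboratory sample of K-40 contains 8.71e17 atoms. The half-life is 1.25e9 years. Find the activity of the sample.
A = λN = 4.83e8 decays/year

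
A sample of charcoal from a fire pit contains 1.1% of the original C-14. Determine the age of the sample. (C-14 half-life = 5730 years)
Age = t½ × log₂(1/ratio) = 37280 years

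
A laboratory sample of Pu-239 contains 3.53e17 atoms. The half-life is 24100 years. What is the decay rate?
A = λN = 1.015e13 decays/year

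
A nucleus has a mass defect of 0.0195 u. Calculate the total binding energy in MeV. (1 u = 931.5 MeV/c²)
B.E. = Δm × 931.5 = 18.16 MeV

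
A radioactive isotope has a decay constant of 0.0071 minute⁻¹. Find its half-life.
t½ = ln(2)/λ = 97.63 minutes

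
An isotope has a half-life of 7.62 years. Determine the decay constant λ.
λ = ln(2)/t½ = 0.09096 year⁻¹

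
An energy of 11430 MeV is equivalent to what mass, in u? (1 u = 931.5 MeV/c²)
m = E/c² = 12.27 u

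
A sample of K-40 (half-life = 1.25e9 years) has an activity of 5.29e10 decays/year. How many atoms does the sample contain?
N = A/λ = 9.54e19 atoms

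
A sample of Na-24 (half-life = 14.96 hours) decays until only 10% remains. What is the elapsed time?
t = t½ × log₂(N₀/N) = 49.7 hours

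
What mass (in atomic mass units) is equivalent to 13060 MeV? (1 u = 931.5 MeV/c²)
m = E/c² = 14.02 u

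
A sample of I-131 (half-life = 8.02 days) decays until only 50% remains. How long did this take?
t = t½ × log₂(N₀/N) = 8.02 days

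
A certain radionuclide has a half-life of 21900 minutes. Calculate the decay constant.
λ = ln(2)/t½ = 3.165e-5 minute⁻¹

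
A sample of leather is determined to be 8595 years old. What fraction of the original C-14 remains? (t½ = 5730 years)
N/N₀ = (1/2)^(t/t½) = 0.3536 = 35.4%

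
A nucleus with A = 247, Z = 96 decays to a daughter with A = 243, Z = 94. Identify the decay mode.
ΔA = -4, ΔZ = -2 ⇒ alpha decay (α)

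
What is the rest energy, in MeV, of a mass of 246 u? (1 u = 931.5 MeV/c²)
E = mc² = 2.291e5 MeV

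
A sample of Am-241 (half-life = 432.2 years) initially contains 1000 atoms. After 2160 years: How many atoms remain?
N = N₀(1/2)^(t/t½) = 31.3 atoms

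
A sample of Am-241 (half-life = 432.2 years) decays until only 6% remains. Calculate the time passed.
t = t½ × log₂(N₀/N) = 1754 years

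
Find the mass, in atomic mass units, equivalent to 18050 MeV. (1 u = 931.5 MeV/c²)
m = E/c² = 19.38 u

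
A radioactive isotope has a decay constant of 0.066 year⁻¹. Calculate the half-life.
t½ = ln(2)/λ = 10.5 years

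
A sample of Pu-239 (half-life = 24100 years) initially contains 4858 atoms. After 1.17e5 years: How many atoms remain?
N = N₀(1/2)^(t/t½) = 167.9 atoms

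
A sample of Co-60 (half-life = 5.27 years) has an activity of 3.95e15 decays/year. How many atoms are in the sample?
N = A/λ = 3.003e16 atoms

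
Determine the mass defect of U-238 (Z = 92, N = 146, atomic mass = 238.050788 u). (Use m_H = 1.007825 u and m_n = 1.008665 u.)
Δm = Z·m_H + N·m_n − M = 1.934 u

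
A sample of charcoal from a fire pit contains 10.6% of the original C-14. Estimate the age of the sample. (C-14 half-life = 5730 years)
Age = t½ × log₂(1/ratio) = 18550 years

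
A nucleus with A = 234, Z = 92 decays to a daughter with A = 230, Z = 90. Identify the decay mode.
ΔA = -4, ΔZ = -2 ⇒ alpha decay (α)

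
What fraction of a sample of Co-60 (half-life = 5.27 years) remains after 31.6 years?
N/N₀ = (1/2)^(t/t½) = 0.01567 = 1.57%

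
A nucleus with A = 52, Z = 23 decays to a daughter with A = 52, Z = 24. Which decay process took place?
ΔA = 0, ΔZ = +1 ⇒ beta-minus decay (β⁻)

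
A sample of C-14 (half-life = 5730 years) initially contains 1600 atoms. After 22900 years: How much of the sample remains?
N = N₀(1/2)^(t/t½) = 100.2 atoms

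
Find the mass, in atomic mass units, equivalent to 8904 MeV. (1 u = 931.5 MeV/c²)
m = E/c² = 9.559 u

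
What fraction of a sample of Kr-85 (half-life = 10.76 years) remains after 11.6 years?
N/N₀ = (1/2)^(t/t½) = 0.4737 = 47.4%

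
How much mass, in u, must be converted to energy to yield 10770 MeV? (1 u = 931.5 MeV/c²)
m = E/c² = 11.56 u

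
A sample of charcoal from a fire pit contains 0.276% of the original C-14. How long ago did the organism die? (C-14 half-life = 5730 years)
Age = t½ × log₂(1/ratio) = 48710 years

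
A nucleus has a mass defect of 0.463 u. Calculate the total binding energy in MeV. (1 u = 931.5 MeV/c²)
B.E. = Δm × 931.5 = 431.3 MeV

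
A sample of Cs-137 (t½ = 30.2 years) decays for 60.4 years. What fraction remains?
N/N₀ = (1/2)^(t/t½) = 0.25 = 25%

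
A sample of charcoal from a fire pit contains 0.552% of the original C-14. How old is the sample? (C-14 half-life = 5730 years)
Age = t½ × log₂(1/ratio) = 42980 years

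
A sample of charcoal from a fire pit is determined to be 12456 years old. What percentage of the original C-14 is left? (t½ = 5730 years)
N/N₀ = (1/2)^(t/t½) = 0.2216 = 22.2%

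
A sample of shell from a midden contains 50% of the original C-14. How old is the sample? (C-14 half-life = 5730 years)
Age = t½ × log₂(1/ratio) = 5730 years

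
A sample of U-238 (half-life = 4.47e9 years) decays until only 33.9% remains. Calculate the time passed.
t = t½ × log₂(N₀/N) = 6.976e9 years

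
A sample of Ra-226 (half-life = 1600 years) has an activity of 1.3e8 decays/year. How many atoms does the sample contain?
N = A/λ = 3.001e11 atoms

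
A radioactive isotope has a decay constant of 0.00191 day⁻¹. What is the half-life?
t½ = ln(2)/λ = 362.9 days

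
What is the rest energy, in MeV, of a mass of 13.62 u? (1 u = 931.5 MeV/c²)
E = mc² = 12690 MeV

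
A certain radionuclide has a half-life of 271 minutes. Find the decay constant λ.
λ = ln(2)/t½ = 0.002558 minute⁻¹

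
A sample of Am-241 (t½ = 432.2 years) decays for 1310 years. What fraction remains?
N/N₀ = (1/2)^(t/t½) = 0.1223 = 12.2%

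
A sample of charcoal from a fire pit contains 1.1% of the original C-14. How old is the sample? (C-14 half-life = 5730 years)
Age = t½ × log₂(1/ratio) = 37280 years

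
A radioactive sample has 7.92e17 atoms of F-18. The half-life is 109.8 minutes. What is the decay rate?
A = λN = 5e15 decays/minute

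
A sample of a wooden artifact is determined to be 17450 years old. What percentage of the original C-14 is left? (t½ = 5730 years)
N/N₀ = (1/2)^(t/t½) = 0.1211 = 12.1%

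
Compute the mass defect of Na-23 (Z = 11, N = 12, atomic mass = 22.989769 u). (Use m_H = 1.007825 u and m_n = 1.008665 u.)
Δm = Z·m_H + N·m_n − M = 0.2003 u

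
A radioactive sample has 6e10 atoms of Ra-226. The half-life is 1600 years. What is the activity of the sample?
A = λN = 2.599e7 decays/year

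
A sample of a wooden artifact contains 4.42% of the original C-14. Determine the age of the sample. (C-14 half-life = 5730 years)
Age = t½ × log₂(1/ratio) = 25780 years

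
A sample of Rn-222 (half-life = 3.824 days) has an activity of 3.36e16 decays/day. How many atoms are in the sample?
N = A/λ = 1.854e17 atoms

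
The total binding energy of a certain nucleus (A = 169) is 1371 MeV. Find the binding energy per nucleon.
B.E./A = 1371/169 = 8.112 MeV/nucleon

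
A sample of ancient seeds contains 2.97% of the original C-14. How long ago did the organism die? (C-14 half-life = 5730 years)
Age = t½ × log₂(1/ratio) = 29070 years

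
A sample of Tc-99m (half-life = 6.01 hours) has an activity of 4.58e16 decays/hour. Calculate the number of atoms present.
N = A/λ = 3.971e17 atoms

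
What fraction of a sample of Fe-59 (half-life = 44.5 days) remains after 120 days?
N/N₀ = (1/2)^(t/t½) = 0.1543 = 15.4%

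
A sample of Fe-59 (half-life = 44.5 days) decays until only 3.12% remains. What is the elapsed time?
t = t½ × log₂(N₀/N) = 222.6 days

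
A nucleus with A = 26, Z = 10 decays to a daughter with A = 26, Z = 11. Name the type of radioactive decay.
ΔA = 0, ΔZ = +1 ⇒ beta-minus decay (β⁻)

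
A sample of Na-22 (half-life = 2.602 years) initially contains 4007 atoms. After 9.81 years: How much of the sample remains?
N = N₀(1/2)^(t/t½) = 293.7 atoms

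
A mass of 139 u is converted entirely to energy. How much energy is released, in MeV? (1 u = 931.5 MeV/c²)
E = mc² = 1.295e5 MeV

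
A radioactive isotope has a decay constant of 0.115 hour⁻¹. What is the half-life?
t½ = ln(2)/λ = 6.027 hours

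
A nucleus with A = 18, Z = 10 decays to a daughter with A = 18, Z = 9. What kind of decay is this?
ΔA = 0, ΔZ = -1 ⇒ beta-plus decay (β⁺) or electron capture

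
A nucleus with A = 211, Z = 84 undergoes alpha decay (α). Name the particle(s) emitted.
α particle = ⁴₂He (2 protons + 2 neutrons)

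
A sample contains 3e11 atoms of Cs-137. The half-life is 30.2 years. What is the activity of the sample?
A = λN = 6.886e9 decays/year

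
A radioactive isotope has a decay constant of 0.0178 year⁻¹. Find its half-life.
t½ = ln(2)/λ = 38.94 years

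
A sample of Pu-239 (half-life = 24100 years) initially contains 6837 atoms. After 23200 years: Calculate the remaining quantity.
N = N₀(1/2)^(t/t½) = 3508 atoms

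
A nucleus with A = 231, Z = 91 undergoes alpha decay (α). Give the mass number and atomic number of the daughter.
Daughter: A = 227, Z = 89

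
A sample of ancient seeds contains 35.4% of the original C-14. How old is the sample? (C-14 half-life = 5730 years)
Age = t½ × log₂(1/ratio) = 8585 years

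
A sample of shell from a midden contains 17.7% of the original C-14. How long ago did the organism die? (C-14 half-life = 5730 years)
Age = t½ × log₂(1/ratio) = 14310 years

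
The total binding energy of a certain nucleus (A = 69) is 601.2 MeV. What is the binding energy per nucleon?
B.E./A = 601.2/69 = 8.713 MeV/nucleon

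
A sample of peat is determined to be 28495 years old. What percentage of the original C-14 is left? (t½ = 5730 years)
N/N₀ = (1/2)^(t/t½) = 0.03184 = 3.18%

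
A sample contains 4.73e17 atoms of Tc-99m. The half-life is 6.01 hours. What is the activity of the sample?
A = λN = 5.455e16 decays/hour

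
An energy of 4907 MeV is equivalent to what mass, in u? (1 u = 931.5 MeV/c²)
m = E/c² = 5.268 u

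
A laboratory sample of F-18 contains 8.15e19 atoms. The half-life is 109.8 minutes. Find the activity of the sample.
A = λN = 5.145e17 decays/minute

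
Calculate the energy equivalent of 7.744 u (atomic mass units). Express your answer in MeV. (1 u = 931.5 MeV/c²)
E = mc² = 7214 MeV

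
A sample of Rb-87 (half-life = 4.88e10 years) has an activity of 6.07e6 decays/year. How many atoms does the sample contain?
N = A/λ = 4.273e17 atoms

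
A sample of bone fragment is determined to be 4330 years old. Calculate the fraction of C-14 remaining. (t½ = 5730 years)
N/N₀ = (1/2)^(t/t½) = 0.5923 = 59.2%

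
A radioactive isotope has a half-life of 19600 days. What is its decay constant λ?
λ = ln(2)/t½ = 3.536e-5 day⁻¹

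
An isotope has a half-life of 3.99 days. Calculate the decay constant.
λ = ln(2)/t½ = 0.1737 day⁻¹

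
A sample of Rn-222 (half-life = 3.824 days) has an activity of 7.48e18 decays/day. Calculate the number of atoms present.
N = A/λ = 4.127e19 atoms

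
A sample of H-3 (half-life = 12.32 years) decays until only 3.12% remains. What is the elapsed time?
t = t½ × log₂(N₀/N) = 61.63 years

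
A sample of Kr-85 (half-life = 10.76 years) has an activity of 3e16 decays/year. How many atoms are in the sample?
N = A/λ = 4.657e17 atoms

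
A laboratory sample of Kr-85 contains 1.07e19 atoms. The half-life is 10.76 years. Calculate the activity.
A = λN = 6.893e17 decays/year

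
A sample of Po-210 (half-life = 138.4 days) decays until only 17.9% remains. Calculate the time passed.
t = t½ × log₂(N₀/N) = 343.5 days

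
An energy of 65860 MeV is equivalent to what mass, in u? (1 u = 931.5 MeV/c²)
m = E/c² = 70.7 u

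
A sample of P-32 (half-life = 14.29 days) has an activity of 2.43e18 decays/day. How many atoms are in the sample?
N = A/λ = 5.01e19 atoms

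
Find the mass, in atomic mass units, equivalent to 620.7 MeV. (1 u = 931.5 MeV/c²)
m = E/c² = 0.6663 u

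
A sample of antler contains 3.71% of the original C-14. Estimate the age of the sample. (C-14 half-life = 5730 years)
Age = t½ × log₂(1/ratio) = 27230 years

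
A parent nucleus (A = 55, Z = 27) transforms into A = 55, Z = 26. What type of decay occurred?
ΔA = 0, ΔZ = -1 ⇒ beta-plus decay (β⁺) or electron capture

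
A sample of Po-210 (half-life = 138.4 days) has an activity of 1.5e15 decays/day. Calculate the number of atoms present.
N = A/λ = 2.995e17 atoms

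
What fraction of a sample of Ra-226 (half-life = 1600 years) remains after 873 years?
N/N₀ = (1/2)^(t/t½) = 0.6851 = 68.5%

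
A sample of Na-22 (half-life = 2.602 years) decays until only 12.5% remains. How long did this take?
t = t½ × log₂(N₀/N) = 7.806 years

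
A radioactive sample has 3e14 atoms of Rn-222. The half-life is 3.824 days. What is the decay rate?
A = λN = 5.438e13 decays/day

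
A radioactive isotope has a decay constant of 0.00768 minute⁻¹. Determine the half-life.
t½ = ln(2)/λ = 90.25 minutes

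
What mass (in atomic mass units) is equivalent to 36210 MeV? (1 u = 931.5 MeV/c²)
m = E/c² = 38.87 u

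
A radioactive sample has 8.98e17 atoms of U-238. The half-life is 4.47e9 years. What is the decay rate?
A = λN = 1.392e8 decays/year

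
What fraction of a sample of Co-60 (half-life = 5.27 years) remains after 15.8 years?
N/N₀ = (1/2)^(t/t½) = 0.1252 = 12.5%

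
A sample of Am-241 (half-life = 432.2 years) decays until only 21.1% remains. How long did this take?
t = t½ × log₂(N₀/N) = 970.2 years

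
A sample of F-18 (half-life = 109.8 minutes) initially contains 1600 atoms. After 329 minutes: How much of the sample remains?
N = N₀(1/2)^(t/t½) = 200.5 atoms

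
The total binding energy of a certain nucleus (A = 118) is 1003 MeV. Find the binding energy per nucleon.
B.E./A = 1003/118 = 8.5 MeV/nucleon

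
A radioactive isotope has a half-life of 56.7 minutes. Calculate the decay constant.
λ = ln(2)/t½ = 0.01222 minute⁻¹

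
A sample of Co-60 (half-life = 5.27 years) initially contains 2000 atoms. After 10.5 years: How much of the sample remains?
N = N₀(1/2)^(t/t½) = 502.6 atoms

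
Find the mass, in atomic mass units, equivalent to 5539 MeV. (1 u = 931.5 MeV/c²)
m = E/c² = 5.946 u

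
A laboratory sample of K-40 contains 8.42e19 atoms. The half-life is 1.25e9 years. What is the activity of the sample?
A = λN = 4.669e10 decays/year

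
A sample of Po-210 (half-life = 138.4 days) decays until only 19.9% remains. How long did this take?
t = t½ × log₂(N₀/N) = 322.4 days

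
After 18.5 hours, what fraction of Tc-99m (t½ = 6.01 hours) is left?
N/N₀ = (1/2)^(t/t½) = 0.1184 = 11.8%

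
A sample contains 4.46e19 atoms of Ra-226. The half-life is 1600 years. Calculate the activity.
A = λN = 1.932e16 decays/year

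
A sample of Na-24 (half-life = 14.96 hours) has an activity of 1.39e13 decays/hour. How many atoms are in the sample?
N = A/λ = 3e14 atoms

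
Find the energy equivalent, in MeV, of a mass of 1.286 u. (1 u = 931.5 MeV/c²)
E = mc² = 1198 MeV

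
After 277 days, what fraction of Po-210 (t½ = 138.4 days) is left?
N/N₀ = (1/2)^(t/t½) = 0.2497 = 25%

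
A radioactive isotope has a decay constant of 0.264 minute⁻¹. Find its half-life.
t½ = ln(2)/λ = 2.626 minutes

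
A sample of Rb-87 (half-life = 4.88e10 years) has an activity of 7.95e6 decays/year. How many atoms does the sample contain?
N = A/λ = 5.597e17 atoms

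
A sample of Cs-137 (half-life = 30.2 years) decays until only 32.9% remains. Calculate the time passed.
t = t½ × log₂(N₀/N) = 48.44 years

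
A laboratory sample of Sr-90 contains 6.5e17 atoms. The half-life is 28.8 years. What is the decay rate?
A = λN = 1.564e16 decays/year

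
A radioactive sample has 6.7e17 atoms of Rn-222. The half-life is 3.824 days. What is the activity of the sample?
A = λN = 1.214e17 decays/day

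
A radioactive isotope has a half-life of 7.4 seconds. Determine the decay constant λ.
λ = ln(2)/t½ = 0.09367 second⁻¹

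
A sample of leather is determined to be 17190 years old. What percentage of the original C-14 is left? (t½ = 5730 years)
N/N₀ = (1/2)^(t/t½) = 0.125 = 12.5%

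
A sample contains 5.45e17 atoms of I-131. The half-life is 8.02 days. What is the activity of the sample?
A = λN = 4.71e16 decays/day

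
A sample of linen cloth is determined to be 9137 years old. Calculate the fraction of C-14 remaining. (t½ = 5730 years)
N/N₀ = (1/2)^(t/t½) = 0.3311 = 33.1%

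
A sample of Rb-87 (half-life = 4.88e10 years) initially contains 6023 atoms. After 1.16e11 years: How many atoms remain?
N = N₀(1/2)^(t/t½) = 1159 atoms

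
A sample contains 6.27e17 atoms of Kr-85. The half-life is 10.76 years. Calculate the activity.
A = λN = 4.039e16 decays/year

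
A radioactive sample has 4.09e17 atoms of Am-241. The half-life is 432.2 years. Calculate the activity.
A = λN = 6.559e14 decays/year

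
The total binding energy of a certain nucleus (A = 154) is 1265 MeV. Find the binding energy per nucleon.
B.E./A = 1265/154 = 8.214 MeV/nucleon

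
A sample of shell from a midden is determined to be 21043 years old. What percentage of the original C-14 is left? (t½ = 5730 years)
N/N₀ = (1/2)^(t/t½) = 0.07843 = 7.84%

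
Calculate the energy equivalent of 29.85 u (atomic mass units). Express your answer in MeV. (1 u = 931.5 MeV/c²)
E = mc² = 27810 MeV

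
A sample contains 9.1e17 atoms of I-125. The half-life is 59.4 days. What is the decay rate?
A = λN = 1.062e16 decays/day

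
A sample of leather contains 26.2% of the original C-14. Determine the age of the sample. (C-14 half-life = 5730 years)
Age = t½ × log₂(1/ratio) = 11070 years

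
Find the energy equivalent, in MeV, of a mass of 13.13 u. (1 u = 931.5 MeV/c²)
E = mc² = 12230 MeV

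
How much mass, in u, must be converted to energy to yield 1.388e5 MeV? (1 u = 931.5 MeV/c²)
m = E/c² = 149 u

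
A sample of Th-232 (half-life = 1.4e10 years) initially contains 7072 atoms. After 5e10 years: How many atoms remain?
N = N₀(1/2)^(t/t½) = 594.9 atoms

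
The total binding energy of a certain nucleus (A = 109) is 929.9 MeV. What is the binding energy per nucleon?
B.E./A = 929.9/109 = 8.531 MeV/nucleon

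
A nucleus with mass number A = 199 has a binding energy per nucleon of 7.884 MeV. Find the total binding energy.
B.E. = 7.884 × 199 = 1569 MeV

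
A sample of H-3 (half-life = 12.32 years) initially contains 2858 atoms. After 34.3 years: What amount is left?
N = N₀(1/2)^(t/t½) = 414.9 atoms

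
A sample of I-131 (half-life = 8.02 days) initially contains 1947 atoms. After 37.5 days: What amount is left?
N = N₀(1/2)^(t/t½) = 76.17 atoms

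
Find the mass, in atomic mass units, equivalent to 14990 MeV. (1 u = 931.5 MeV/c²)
m = E/c² = 16.09 u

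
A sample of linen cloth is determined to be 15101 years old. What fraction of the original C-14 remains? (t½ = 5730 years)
N/N₀ = (1/2)^(t/t½) = 0.1609 = 16.1%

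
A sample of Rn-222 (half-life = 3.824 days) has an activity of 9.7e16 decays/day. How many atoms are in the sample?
N = A/λ = 5.351e17 atoms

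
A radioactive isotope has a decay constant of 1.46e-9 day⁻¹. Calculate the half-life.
t½ = ln(2)/λ = 4.748e8 days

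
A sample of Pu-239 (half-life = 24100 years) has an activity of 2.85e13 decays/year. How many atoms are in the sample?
N = A/λ = 9.909e17 atoms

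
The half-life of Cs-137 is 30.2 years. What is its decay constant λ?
λ = ln(2)/t½ = 0.02295 year⁻¹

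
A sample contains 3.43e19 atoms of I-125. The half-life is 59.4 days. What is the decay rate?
A = λN = 4.003e17 decays/day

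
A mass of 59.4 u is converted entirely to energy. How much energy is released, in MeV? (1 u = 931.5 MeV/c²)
E = mc² = 55330 MeV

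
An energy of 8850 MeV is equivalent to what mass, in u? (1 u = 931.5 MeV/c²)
m = E/c² = 9.501 u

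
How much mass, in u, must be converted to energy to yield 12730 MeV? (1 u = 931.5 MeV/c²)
m = E/c² = 13.67 u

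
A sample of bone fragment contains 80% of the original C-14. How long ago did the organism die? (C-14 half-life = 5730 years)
Age = t½ × log₂(1/ratio) = 1845 years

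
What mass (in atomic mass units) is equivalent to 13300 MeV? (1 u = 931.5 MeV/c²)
m = E/c² = 14.28 u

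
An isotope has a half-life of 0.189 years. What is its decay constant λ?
λ = ln(2)/t½ = 3.667 year⁻¹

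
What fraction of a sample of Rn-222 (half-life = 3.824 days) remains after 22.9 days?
N/N₀ = (1/2)^(t/t½) = 0.01575 = 1.58%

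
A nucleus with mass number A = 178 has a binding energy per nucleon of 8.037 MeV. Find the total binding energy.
B.E. = 8.037 × 178 = 1431 MeV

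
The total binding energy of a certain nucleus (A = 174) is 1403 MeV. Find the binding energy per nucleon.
B.E./A = 1403/174 = 8.063 MeV/nucleon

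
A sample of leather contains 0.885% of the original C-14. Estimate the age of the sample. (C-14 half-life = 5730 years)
Age = t½ × log₂(1/ratio) = 39080 years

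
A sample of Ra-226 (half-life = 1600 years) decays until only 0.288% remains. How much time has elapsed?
t = t½ × log₂(N₀/N) = 13500 years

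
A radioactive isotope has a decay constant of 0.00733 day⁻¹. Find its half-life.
t½ = ln(2)/λ = 94.56 days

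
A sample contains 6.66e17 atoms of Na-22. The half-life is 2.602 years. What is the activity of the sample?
A = λN = 1.774e17 decays/year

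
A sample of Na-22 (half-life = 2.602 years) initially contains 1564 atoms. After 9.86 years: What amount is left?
N = N₀(1/2)^(t/t½) = 113.1 atoms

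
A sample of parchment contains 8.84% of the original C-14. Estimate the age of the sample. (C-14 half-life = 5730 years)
Age = t½ × log₂(1/ratio) = 20050 years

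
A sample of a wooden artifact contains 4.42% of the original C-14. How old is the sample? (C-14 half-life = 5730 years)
Age = t½ × log₂(1/ratio) = 25780 years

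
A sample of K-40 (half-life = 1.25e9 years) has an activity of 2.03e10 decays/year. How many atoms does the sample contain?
N = A/λ = 3.661e19 atoms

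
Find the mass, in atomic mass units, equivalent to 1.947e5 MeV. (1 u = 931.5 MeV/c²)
m = E/c² = 209 u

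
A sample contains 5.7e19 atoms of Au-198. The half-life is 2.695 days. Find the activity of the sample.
A = λN = 1.466e19 decays/day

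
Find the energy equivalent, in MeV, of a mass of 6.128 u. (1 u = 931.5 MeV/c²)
E = mc² = 5708 MeV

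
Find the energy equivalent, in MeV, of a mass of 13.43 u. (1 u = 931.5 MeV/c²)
E = mc² = 12510 MeV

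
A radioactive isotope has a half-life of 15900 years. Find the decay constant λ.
λ = ln(2)/t½ = 4.359e-5 year⁻¹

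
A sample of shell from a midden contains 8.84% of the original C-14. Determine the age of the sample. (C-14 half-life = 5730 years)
Age = t½ × log₂(1/ratio) = 20050 years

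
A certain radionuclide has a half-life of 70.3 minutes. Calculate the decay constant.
λ = ln(2)/t½ = 0.00986 minute⁻¹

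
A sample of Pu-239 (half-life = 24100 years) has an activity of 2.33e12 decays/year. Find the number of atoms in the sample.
N = A/λ = 8.101e16 atoms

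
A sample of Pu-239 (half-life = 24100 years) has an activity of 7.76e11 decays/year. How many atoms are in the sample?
N = A/λ = 2.698e16 atoms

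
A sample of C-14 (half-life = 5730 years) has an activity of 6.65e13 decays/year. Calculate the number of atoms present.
N = A/λ = 5.497e17 atoms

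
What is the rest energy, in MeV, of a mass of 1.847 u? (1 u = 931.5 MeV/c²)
E = mc² = 1720 MeV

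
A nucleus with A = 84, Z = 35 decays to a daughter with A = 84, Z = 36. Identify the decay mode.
ΔA = 0, ΔZ = +1 ⇒ beta-minus decay (β⁻)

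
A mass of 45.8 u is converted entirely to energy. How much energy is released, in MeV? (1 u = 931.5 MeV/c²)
E = mc² = 42660 MeV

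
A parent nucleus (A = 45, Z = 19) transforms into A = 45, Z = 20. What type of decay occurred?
ΔA = 0, ΔZ = +1 ⇒ beta-minus decay (β⁻)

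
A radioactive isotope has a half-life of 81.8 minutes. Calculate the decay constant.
λ = ln(2)/t½ = 0.008474 minute⁻¹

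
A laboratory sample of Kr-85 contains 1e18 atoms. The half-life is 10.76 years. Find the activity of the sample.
A = λN = 6.442e16 decays/year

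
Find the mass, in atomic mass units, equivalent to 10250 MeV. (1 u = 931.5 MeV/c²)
m = E/c² = 11 u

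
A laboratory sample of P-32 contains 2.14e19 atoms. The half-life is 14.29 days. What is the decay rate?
A = λN = 1.038e18 decays/day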